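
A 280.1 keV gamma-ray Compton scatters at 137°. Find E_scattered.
143.7127 keV

First convert energy to wavelength:
λ = hc/E, with hc ≈ 1239.842 keV·pm (i.e. 1239.842 eV·nm)

For E = 280.1 keV = 280100 eV:
λ = 1239.842 keV·pm / 280.1 keV
λ = 4.4264 pm

Calculate the Compton shift:
Δλ = λ_C(1 - cos(137°)) = 2.4263 × 1.7314
Δλ = 4.2008 pm

Final wavelength:
λ' = 4.4264 + 4.2008 = 8.6272 pm

Final energy:
E' = hc/λ' = 1239.842 / 8.6272 = 143.7127 keV

(Intermediate values are shown rounded; full precision is carried through to the final answer.)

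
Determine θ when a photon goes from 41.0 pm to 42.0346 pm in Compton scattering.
55.00°

First find the wavelength shift:
Δλ = λ' - λ = 42.0346 - 41.0 = 1.0346 pm

Using Δλ = λ_C(1 - cos θ), with λ_C = h/(m_e·c) ≈ 2.42631024 pm:
cos θ = 1 - Δλ/λ_C
cos θ = 1 - 1.0346/2.42631024
cos θ = 0.573591

θ = arccos(0.573591)
θ = 55.00°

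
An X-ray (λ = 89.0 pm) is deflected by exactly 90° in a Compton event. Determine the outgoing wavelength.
91.4263 pm

Using the Compton formula: λ' = λ + λ_C(1 − cos θ)

For θ = 90°, cos θ = 0 (exact) = 0.0000, so:
1 − cos 90° = 1 − (0) = 1.0000

Δλ = λ_C × 1.0000 = 2.4263 × 1.0000 = 2.4263 pm

λ' = 89.0 + 2.4263 = 91.4263 pm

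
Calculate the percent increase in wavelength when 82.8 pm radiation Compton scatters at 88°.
2.8281%

Calculate the Compton shift:
Δλ = λ_C(1 - cos(88°))
Δλ = 2.4263 × (1 - cos(88°))
Δλ = 2.4263 × 0.9651
Δλ = 2.3416 pm

Percentage change:
(Δλ/λ₀) × 100 = (2.3416/82.8) × 100
= 2.8281%

(Intermediate values are shown rounded; full precision is carried through to the final answer.)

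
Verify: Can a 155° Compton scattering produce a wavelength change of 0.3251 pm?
No, inconsistent

Calculate the expected shift for θ = 155°:

Δλ_expected = λ_C(1 - cos(155°))
Δλ_expected = 2.4263 × (1 - cos(155°))
Δλ_expected = 2.4263 × 1.9063
Δλ_expected = 4.6253 pm

Given shift: 0.3251 pm
Expected shift: 4.6253 pm
Difference: 4.3002 pm

The values do not match. The given shift corresponds to θ ≈ 30.0°, not 155°.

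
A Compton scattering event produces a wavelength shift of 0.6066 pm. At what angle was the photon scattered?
41.41°

From the Compton formula Δλ = λ_C(1 - cos θ), we can solve for θ:

cos θ = 1 - Δλ/λ_C

Given:
- Δλ = 0.6066 pm
- λ_C = h/(m_e·c) ≈ 2.42631024 pm

cos θ = 1 - 0.6066/2.42631024
cos θ = 1 - 0.250009
cos θ = 0.749991

θ = arccos(0.749991)
θ = 41.41°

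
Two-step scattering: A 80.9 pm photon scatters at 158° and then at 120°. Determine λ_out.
89.2154 pm

Apply Compton shift twice:

First scattering at θ₁ = 158°:
Δλ₁ = λ_C(1 - cos(158°))
Δλ₁ = 2.4263 × 1.9272
Δλ₁ = 4.6759 pm

After first scattering:
λ₁ = 80.9 + 4.6759 = 85.5759 pm

Second scattering at θ₂ = 120°:
Δλ₂ = λ_C(1 - cos(120°))
Δλ₂ = 2.4263 × 1.5000
Δλ₂ = 3.6395 pm

Final wavelength:
λ₂ = 85.5759 + 3.6395 = 89.2154 pm

Total shift: Δλ_total = 4.6759 + 3.6395 = 8.3154 pm

(Intermediate values are shown rounded; full precision is carried through to the final answer.)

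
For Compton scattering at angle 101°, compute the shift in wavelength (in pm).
2.8893 pm

Using the Compton scattering formula:
Δλ = λ_C(1 - cos θ)

where λ_C = h/(m_e·c) ≈ 2.4263 pm is the Compton wavelength of an electron.

For θ = 101°:
cos(101°) = -0.1908
1 - cos(101°) = 1.1908

Δλ = 2.4263 × 1.1908
Δλ = 2.8893 pm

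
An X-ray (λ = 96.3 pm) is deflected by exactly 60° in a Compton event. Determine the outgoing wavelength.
97.5132 pm

Using the Compton formula: λ' = λ + λ_C(1 − cos θ)

For θ = 60°, cos θ = 1/2 (exact) = 0.5000, so:
1 − cos 60° = 1 − (1/2) = 0.5000

Δλ = λ_C × 0.5000 = 2.4263 × 0.5000 = 1.2132 pm

λ' = 96.3 + 1.2132 = 97.5132 pm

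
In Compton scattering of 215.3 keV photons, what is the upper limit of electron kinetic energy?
98.4582 keV

Maximum energy transfer occurs at θ = 180° (backscattering).

Initial photon: E₀ = 215.3 keV → λ₀ = 5.7587 pm

Maximum Compton shift (at 180°):
Δλ_max = 2λ_C = 2 × 2.4263 = 4.8526 pm

Final wavelength:
λ' = 5.7587 + 4.8526 = 10.6113 pm

Minimum photon energy (maximum energy to electron):
E'_min = hc/λ' = 116.8418 keV

Maximum electron kinetic energy:
K_max = E₀ - E'_min = 215.3000 - 116.8418 = 98.4582 keV

(Intermediate values are shown rounded; full precision is carried through to the final answer.)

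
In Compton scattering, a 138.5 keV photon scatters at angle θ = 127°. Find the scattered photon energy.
96.5727 keV

First convert energy to wavelength:
λ = hc/E, with hc ≈ 1239.842 keV·pm (i.e. 1239.842 eV·nm)

For E = 138.5 keV = 138500 eV:
λ = 1239.842 keV·pm / 138.5 keV
λ = 8.9519 pm

Calculate the Compton shift:
Δλ = λ_C(1 - cos(127°)) = 2.4263 × 1.6018
Δλ = 3.8865 pm

Final wavelength:
λ' = 8.9519 + 3.8865 = 12.8384 pm

Final energy:
E' = hc/λ' = 1239.842 / 12.8384 = 96.5727 keV

(Intermediate values are shown rounded; full precision is carried through to the final answer.)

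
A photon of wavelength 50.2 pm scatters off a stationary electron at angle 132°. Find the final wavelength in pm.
54.2498 pm

Using the Compton scattering formula:
λ' = λ + Δλ = λ + λ_C(1 - cos θ)

Given:
- Initial wavelength λ = 50.2 pm
- Scattering angle θ = 132°
- Compton wavelength λ_C ≈ 2.4263 pm

Calculate the shift:
Δλ = 2.4263 × (1 - cos(132°))
Δλ = 2.4263 × 1.6691
Δλ = 4.0498 pm

Final wavelength:
λ' = 50.2 + 4.0498 = 54.2498 pm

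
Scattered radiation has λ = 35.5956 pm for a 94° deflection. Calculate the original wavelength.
33.0000 pm

From λ' = λ + Δλ, we have λ = λ' - Δλ

First calculate the Compton shift:
Δλ = λ_C(1 - cos θ)
Δλ = 2.4263 × (1 - cos(94°))
Δλ = 2.4263 × 1.0698
Δλ = 2.5956 pm

Initial wavelength:
λ = λ' - Δλ
λ = 35.5956 - 2.5956
λ = 33.0000 pm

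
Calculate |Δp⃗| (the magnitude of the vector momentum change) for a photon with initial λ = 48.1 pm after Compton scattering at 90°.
1.9020e-23 kg·m/s

Photon momentum magnitude is p = h/λ.

Initial momentum:
p₀ = h/λ = 6.6261e-34/4.8100e-11 = 1.3776e-23 kg·m/s

After scattering:
λ' = λ + Δλ = 48.1 + 2.4263 = 50.5263 pm
p' = h/λ' = 6.6261e-34/5.0526e-11 = 1.3114e-23 kg·m/s

Momentum is a vector; the scattered photon's direction makes angle θ = 90° with the incident direction. The magnitude of the vector change Δp⃗ = p⃗₀ − p⃗' is found from the law of cosines:
|Δp⃗|² = p₀² + p'² − 2p₀p'cos θ
|Δp⃗|² = (1.3776e-23)² + (1.3114e-23)² − 2·1.3776e-23·1.3114e-23·cos(90°)
|Δp⃗| = 1.9020e-23 kg·m/s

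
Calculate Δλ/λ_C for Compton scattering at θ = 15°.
0.0341 λ_C

The Compton shift formula is:
Δλ = λ_C(1 - cos θ)

Dividing both sides by λ_C:
Δλ/λ_C = 1 - cos θ

For θ = 15°:
Δλ/λ_C = 1 - cos(15°)
Δλ/λ_C = 1 - 0.9659
Δλ/λ_C = 0.0341

This means the shift is 0.0341 × λ_C = 0.0827 pm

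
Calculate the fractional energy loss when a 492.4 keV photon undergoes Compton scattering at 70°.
0.3880 (or 38.80%)

Calculate initial and final photon energies:

Initial: E₀ = 492.4 keV → λ₀ = 2.5180 pm
Compton shift: Δλ = 1.5965 pm
Final wavelength: λ' = 4.1144 pm
Final energy: E' = 301.3406 keV

Fractional energy loss:
(E₀ - E')/E₀ = (492.4000 - 301.3406)/492.4000
= 191.0594/492.4000
= 0.3880
= 38.80%

(Intermediate values are shown rounded; full precision is carried through to the final answer.)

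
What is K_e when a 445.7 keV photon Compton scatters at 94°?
215.1324 keV

By energy conservation: K_e = E_initial - E_final

First find the scattered photon energy:
Initial wavelength: λ = hc/E = 2.7818 pm
Compton shift: Δλ = λ_C(1 - cos(94°)) = 2.5956 pm
Final wavelength: λ' = 2.7818 + 2.5956 = 5.3773 pm
Final photon energy: E' = hc/λ' = 230.5676 keV

Electron kinetic energy:
K_e = E - E' = 445.7000 - 230.5676 = 215.1324 keV

(Intermediate values are shown rounded; full precision is carried through to the final answer.)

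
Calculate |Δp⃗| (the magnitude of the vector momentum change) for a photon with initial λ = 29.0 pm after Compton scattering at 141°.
4.0300e-23 kg·m/s

Photon momentum magnitude is p = h/λ.

Initial momentum:
p₀ = h/λ = 6.6261e-34/2.9000e-11 = 2.2849e-23 kg·m/s

After scattering:
λ' = λ + Δλ = 29.0 + 4.3119 = 33.3119 pm
p' = h/λ' = 6.6261e-34/3.3312e-11 = 1.9891e-23 kg·m/s

Momentum is a vector; the scattered photon's direction makes angle θ = 141° with the incident direction. The magnitude of the vector change Δp⃗ = p⃗₀ − p⃗' is found from the law of cosines:
|Δp⃗|² = p₀² + p'² − 2p₀p'cos θ
|Δp⃗|² = (2.2849e-23)² + (1.9891e-23)² − 2·2.2849e-23·1.9891e-23·cos(141°)
|Δp⃗| = 4.0300e-23 kg·m/s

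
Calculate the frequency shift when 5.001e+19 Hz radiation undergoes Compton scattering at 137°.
2.061e+19 Hz (decrease)

Convert frequency to wavelength (c = 299792458 m/s):
λ₀ = c/f₀ = 299792458/5.001e+19 = 5.9946502e-12 m = 5.9947 pm

Calculate Compton shift:
Δλ = λ_C(1 - cos(137°)) = 4.2008 pm

Final wavelength:
λ' = λ₀ + Δλ = 5.9947 + 4.2008 = 10.1955 pm

Final frequency:
f' = c/λ' = 299792458/1.0195451e-11 = 2.9404530e+19 Hz

Frequency shift (decrease):
Δf = f₀ - f' = 5.001e+19 - 2.9404530e+19 = 2.061e+19 Hz

(Intermediate values are shown rounded; full precision is carried through to the final answer.)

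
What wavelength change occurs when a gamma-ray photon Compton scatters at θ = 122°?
3.7121 pm

Using the Compton scattering formula:
Δλ = λ_C(1 - cos θ)

where λ_C = h/(m_e·c) ≈ 2.4263 pm is the Compton wavelength of an electron.

For θ = 122°:
cos(122°) = -0.5299
1 - cos(122°) = 1.5299

Δλ = 2.4263 × 1.5299
Δλ = 3.7121 pm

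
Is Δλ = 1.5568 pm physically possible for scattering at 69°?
Yes, consistent

Calculate the expected shift for θ = 69°:

Δλ_expected = λ_C(1 - cos(69°))
Δλ_expected = 2.4263 × (1 - cos(69°))
Δλ_expected = 2.4263 × 0.6416
Δλ_expected = 1.5568 pm

Given shift: 1.5568 pm
Expected shift: 1.5568 pm
Difference: 0.0000 pm

The values match. This is consistent with Compton scattering at the stated angle.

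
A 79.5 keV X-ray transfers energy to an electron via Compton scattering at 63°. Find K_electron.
6.2245 keV

By energy conservation: K_e = E_initial - E_final

First find the scattered photon energy:
Initial wavelength: λ = hc/E = 15.5955 pm
Compton shift: Δλ = λ_C(1 - cos(63°)) = 1.3248 pm
Final wavelength: λ' = 15.5955 + 1.3248 = 16.9203 pm
Final photon energy: E' = hc/λ' = 73.2755 keV

Electron kinetic energy:
K_e = E - E' = 79.5000 - 73.2755 = 6.2245 keV

(Intermediate values are shown rounded; full precision is carried through to the final answer.)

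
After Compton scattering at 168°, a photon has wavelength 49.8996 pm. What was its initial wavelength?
45.1000 pm

From λ' = λ + Δλ, we have λ = λ' - Δλ

First calculate the Compton shift:
Δλ = λ_C(1 - cos θ)
Δλ = 2.4263 × (1 - cos(168°))
Δλ = 2.4263 × 1.9781
Δλ = 4.7996 pm

Initial wavelength:
λ = λ' - Δλ
λ = 49.8996 - 4.7996
λ = 45.1000 pm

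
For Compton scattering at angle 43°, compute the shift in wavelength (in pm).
0.6518 pm

Using the Compton scattering formula:
Δλ = λ_C(1 - cos θ)

where λ_C = h/(m_e·c) ≈ 2.4263 pm is the Compton wavelength of an electron.

For θ = 43°:
cos(43°) = 0.7314
1 - cos(43°) = 0.2686

Δλ = 2.4263 × 0.2686
Δλ = 0.6518 pm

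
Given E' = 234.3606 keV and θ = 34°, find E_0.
254.3000 keV

Convert final energy to wavelength (hc ≈ 1239.842 keV·pm):
λ' = hc/E' = 1239.842 / 234.3606 = 5.2903 pm

Calculate the Compton shift:
Δλ = λ_C(1 - cos(34°))
Δλ = 2.4263 × (1 - cos(34°))
Δλ = 0.4148 pm

Initial wavelength:
λ = λ' - Δλ = 5.2903 - 0.4148 = 4.8755 pm

Initial energy:
E = hc/λ = 1239.842 / 4.8755 = 254.3000 keV

(Intermediate values are shown rounded; full precision is carried through to the final answer.)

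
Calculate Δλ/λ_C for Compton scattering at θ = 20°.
0.0603 λ_C

The Compton shift formula is:
Δλ = λ_C(1 - cos θ)

Dividing both sides by λ_C:
Δλ/λ_C = 1 - cos θ

For θ = 20°:
Δλ/λ_C = 1 - cos(20°)
Δλ/λ_C = 1 - 0.9397
Δλ/λ_C = 0.0603

This means the shift is 0.0603 × λ_C = 0.1463 pm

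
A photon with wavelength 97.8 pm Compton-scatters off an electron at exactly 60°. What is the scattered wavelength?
99.0132 pm

Using the Compton formula: λ' = λ + λ_C(1 − cos θ)

For θ = 60°, cos θ = 1/2 (exact) = 0.5000, so:
1 − cos 60° = 1 − (1/2) = 0.5000

Δλ = λ_C × 0.5000 = 2.4263 × 0.5000 = 1.2132 pm

λ' = 97.8 + 1.2132 = 99.0132 pm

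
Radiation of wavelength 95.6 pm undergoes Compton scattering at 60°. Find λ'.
96.8132 pm

Using the Compton formula: λ' = λ + λ_C(1 − cos θ)

For θ = 60°, cos θ = 1/2 (exact) = 0.5000, so:
1 − cos 60° = 1 − (1/2) = 0.5000

Δλ = λ_C × 0.5000 = 2.4263 × 0.5000 = 1.2132 pm

λ' = 95.6 + 1.2132 = 96.8132 pm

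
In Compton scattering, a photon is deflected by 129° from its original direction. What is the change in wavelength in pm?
3.9532 pm

Using the Compton scattering formula:
Δλ = λ_C(1 - cos θ)

where λ_C = h/(m_e·c) ≈ 2.4263 pm is the Compton wavelength of an electron.

For θ = 129°:
cos(129°) = -0.6293
1 - cos(129°) = 1.6293

Δλ = 2.4263 × 1.6293
Δλ = 3.9532 pm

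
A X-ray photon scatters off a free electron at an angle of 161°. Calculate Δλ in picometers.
4.7204 pm

Using the Compton scattering formula:
Δλ = λ_C(1 - cos θ)

where λ_C = h/(m_e·c) ≈ 2.4263 pm is the Compton wavelength of an electron.

For θ = 161°:
cos(161°) = -0.9455
1 - cos(161°) = 1.9455

Δλ = 2.4263 × 1.9455
Δλ = 4.7204 pm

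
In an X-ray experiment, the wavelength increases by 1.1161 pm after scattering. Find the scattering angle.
57.32°

From the Compton formula Δλ = λ_C(1 - cos θ), we can solve for θ:

cos θ = 1 - Δλ/λ_C

Given:
- Δλ = 1.1161 pm
- λ_C = h/(m_e·c) ≈ 2.42631024 pm

cos θ = 1 - 1.1161/2.42631024
cos θ = 1 - 0.459999
cos θ = 0.540001

θ = arccos(0.540001)
θ = 57.32°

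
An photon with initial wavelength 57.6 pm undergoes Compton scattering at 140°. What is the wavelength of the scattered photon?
61.8850 pm

Using the Compton scattering formula:
λ' = λ + Δλ = λ + λ_C(1 - cos θ)

Given:
- Initial wavelength λ = 57.6 pm
- Scattering angle θ = 140°
- Compton wavelength λ_C ≈ 2.4263 pm

Calculate the shift:
Δλ = 2.4263 × (1 - cos(140°))
Δλ = 2.4263 × 1.7660
Δλ = 4.2850 pm

Final wavelength:
λ' = 57.6 + 4.2850 = 61.8850 pm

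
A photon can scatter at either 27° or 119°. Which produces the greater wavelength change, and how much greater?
119° produces the larger shift by a factor of 13.623

Calculate both shifts using Δλ = λ_C(1 - cos θ):

For θ₁ = 27°:
Δλ₁ = 2.4263 × (1 - cos(27°))
Δλ₁ = 2.4263 × 0.1090
Δλ₁ = 0.2645 pm

For θ₂ = 119°:
Δλ₂ = 2.4263 × (1 - cos(119°))
Δλ₂ = 2.4263 × 1.4848
Δλ₂ = 3.6026 pm

The 119° angle produces the larger shift.
Ratio: 3.6026/0.2645 = 13.623

(Intermediate values are shown rounded; full precision is carried through to the final answer.)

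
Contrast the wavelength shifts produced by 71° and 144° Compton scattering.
144° produces the larger shift by a factor of 2.682

Calculate both shifts using Δλ = λ_C(1 - cos θ):

For θ₁ = 71°:
Δλ₁ = 2.4263 × (1 - cos(71°))
Δλ₁ = 2.4263 × 0.6744
Δλ₁ = 1.6364 pm

For θ₂ = 144°:
Δλ₂ = 2.4263 × (1 - cos(144°))
Δλ₂ = 2.4263 × 1.8090
Δλ₂ = 4.3892 pm

The 144° angle produces the larger shift.
Ratio: 4.3892/1.6364 = 2.682

(Intermediate values are shown rounded; full precision is carried through to the final answer.)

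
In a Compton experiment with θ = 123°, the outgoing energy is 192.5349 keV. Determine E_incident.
460.6002 keV

Convert final energy to wavelength (hc ≈ 1239.842 keV·pm):
λ' = hc/E' = 1239.842 / 192.5349 = 6.4396 pm

Calculate the Compton shift:
Δλ = λ_C(1 - cos(123°))
Δλ = 2.4263 × (1 - cos(123°))
Δλ = 3.7478 pm

Initial wavelength:
λ = λ' - Δλ = 6.4396 - 3.7478 = 2.6918 pm

Initial energy:
E = hc/λ = 1239.842 / 2.6918 = 460.6002 keV

(Intermediate values are shown rounded; full precision is carried through to the final answer.)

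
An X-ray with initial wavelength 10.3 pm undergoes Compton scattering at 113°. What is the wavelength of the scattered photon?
13.6743 pm

Using the Compton scattering formula:
λ' = λ + Δλ = λ + λ_C(1 - cos θ)

Given:
- Initial wavelength λ = 10.3 pm
- Scattering angle θ = 113°
- Compton wavelength λ_C ≈ 2.4263 pm

Calculate the shift:
Δλ = 2.4263 × (1 - cos(113°))
Δλ = 2.4263 × 1.3907
Δλ = 3.3743 pm

Final wavelength:
λ' = 10.3 + 3.3743 = 13.6743 pm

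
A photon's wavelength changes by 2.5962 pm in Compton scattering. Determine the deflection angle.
94.02°

From the Compton formula Δλ = λ_C(1 - cos θ), we can solve for θ:

cos θ = 1 - Δλ/λ_C

Given:
- Δλ = 2.5962 pm
- λ_C = h/(m_e·c) ≈ 2.42631024 pm

cos θ = 1 - 2.5962/2.42631024
cos θ = 1 - 1.070020
cos θ = -0.070020

θ = arccos(-0.070020)
θ = 94.02°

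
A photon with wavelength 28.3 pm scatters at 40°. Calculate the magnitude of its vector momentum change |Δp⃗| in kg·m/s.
1.5864e-23 kg·m/s

Photon momentum magnitude is p = h/λ.

Initial momentum:
p₀ = h/λ = 6.6261e-34/2.8300e-11 = 2.3414e-23 kg·m/s

After scattering:
λ' = λ + Δλ = 28.3 + 0.5676 = 28.8676 pm
p' = h/λ' = 6.6261e-34/2.8868e-11 = 2.2953e-23 kg·m/s

Momentum is a vector; the scattered photon's direction makes angle θ = 40° with the incident direction. The magnitude of the vector change Δp⃗ = p⃗₀ − p⃗' is found from the law of cosines:
|Δp⃗|² = p₀² + p'² − 2p₀p'cos θ
|Δp⃗|² = (2.3414e-23)² + (2.2953e-23)² − 2·2.3414e-23·2.2953e-23·cos(40°)
|Δp⃗| = 1.5864e-23 kg·m/s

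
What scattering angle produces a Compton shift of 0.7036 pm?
44.76°

From the Compton formula Δλ = λ_C(1 - cos θ), we can solve for θ:

cos θ = 1 - Δλ/λ_C

Given:
- Δλ = 0.7036 pm
- λ_C = h/(m_e·c) ≈ 2.42631024 pm

cos θ = 1 - 0.7036/2.42631024
cos θ = 1 - 0.289988
cos θ = 0.710012

θ = arccos(0.710012)
θ = 44.76°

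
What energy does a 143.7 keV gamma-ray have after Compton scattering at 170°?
92.2244 keV

First convert energy to wavelength:
λ = hc/E, with hc ≈ 1239.842 keV·pm (i.e. 1239.842 eV·nm)

For E = 143.7 keV = 143700 eV:
λ = 1239.842 keV·pm / 143.7 keV
λ = 8.6280 pm

Calculate the Compton shift:
Δλ = λ_C(1 - cos(170°)) = 2.4263 × 1.9848
Δλ = 4.8158 pm

Final wavelength:
λ' = 8.6280 + 4.8158 = 13.4437 pm

Final energy:
E' = hc/λ' = 1239.842 / 13.4437 = 92.2244 keV

(Intermediate values are shown rounded; full precision is carried through to the final answer.)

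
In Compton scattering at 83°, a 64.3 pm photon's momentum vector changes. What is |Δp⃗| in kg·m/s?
1.3440e-23 kg·m/s

Photon momentum magnitude is p = h/λ.

Initial momentum:
p₀ = h/λ = 6.6261e-34/6.4300e-11 = 1.0305e-23 kg·m/s

After scattering:
λ' = λ + Δλ = 64.3 + 2.1306 = 66.4306 pm
p' = h/λ' = 6.6261e-34/6.6431e-11 = 9.9744e-24 kg·m/s

Momentum is a vector; the scattered photon's direction makes angle θ = 83° with the incident direction. The magnitude of the vector change Δp⃗ = p⃗₀ − p⃗' is found from the law of cosines:
|Δp⃗|² = p₀² + p'² − 2p₀p'cos θ
|Δp⃗|² = (1.0305e-23)² + (9.9744e-24)² − 2·1.0305e-23·9.9744e-24·cos(83°)
|Δp⃗| = 1.3440e-23 kg·m/s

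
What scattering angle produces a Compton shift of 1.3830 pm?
64.53°

From the Compton formula Δλ = λ_C(1 - cos θ), we can solve for θ:

cos θ = 1 - Δλ/λ_C

Given:
- Δλ = 1.3830 pm
- λ_C = h/(m_e·c) ≈ 2.42631024 pm

cos θ = 1 - 1.3830/2.42631024
cos θ = 1 - 0.570001
cos θ = 0.429999

θ = arccos(0.429999)
θ = 64.53°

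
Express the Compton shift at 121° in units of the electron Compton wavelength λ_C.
1.5150 λ_C

The Compton shift formula is:
Δλ = λ_C(1 - cos θ)

Dividing both sides by λ_C:
Δλ/λ_C = 1 - cos θ

For θ = 121°:
Δλ/λ_C = 1 - cos(121°)
Δλ/λ_C = 1 - -0.5150
Δλ/λ_C = 1.5150

This means the shift is 1.5150 × λ_C = 3.6760 pm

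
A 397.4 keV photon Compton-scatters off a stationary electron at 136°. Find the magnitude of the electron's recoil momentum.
2.8483e-22 kg·m/s

The electron is initially at rest, so by conservation of momentum:
p⃗_e = p⃗₀ − p⃗'  (incident photon momentum minus scattered photon momentum)

Photon momentum magnitudes (p = h/λ = E/c):
λ₀ = hc/E₀ = 3.1199 pm → p₀ = h/λ₀ = 2.1238e-22 kg·m/s
Δλ = λ_C(1 − cos 136°) = 4.1717 pm
λ' = 7.2915 pm → p' = h/λ' = 9.0873e-23 kg·m/s

The scattered photon makes angle θ = 136° with the incident direction, so by the law of cosines:
|p⃗_e|² = p₀² + p'² − 2p₀p'cos θ
|p⃗_e|² = (2.1238e-22)² + (9.0873e-23)² − 2·2.1238e-22·9.0873e-23·cos(136°)
|p⃗_e| = 2.8483e-22 kg·m/s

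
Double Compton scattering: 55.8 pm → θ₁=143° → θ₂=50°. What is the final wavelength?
61.0308 pm

Apply Compton shift twice:

First scattering at θ₁ = 143°:
Δλ₁ = λ_C(1 - cos(143°))
Δλ₁ = 2.4263 × 1.7986
Δλ₁ = 4.3640 pm

After first scattering:
λ₁ = 55.8 + 4.3640 = 60.1640 pm

Second scattering at θ₂ = 50°:
Δλ₂ = λ_C(1 - cos(50°))
Δλ₂ = 2.4263 × 0.3572
Δλ₂ = 0.8667 pm

Final wavelength:
λ₂ = 60.1640 + 0.8667 = 61.0308 pm

Total shift: Δλ_total = 4.3640 + 0.8667 = 5.2308 pm

(Intermediate values are shown rounded; full precision is carried through to the final answer.)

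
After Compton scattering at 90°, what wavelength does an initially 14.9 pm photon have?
17.3263 pm

Using the Compton formula: λ' = λ + λ_C(1 − cos θ)

For θ = 90°, cos θ = 0 (exact) = 0.0000, so:
1 − cos 90° = 1 − (0) = 1.0000

Δλ = λ_C × 1.0000 = 2.4263 × 1.0000 = 2.4263 pm

λ' = 14.9 + 2.4263 = 17.3263 pm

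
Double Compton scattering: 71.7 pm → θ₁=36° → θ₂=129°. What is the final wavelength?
76.1166 pm

Apply Compton shift twice:

First scattering at θ₁ = 36°:
Δλ₁ = λ_C(1 - cos(36°))
Δλ₁ = 2.4263 × 0.1910
Δλ₁ = 0.4634 pm

After first scattering:
λ₁ = 71.7 + 0.4634 = 72.1634 pm

Second scattering at θ₂ = 129°:
Δλ₂ = λ_C(1 - cos(129°))
Δλ₂ = 2.4263 × 1.6293
Δλ₂ = 3.9532 pm

Final wavelength:
λ₂ = 72.1634 + 3.9532 = 76.1166 pm

Total shift: Δλ_total = 0.4634 + 3.9532 = 4.4166 pm

(Intermediate values are shown rounded; full precision is carried through to the final answer.)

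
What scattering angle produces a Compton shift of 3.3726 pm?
112.96°

From the Compton formula Δλ = λ_C(1 - cos θ), we can solve for θ:

cos θ = 1 - Δλ/λ_C

Given:
- Δλ = 3.3726 pm
- λ_C = h/(m_e·c) ≈ 2.42631024 pm

cos θ = 1 - 3.3726/2.42631024
cos θ = 1 - 1.390012
cos θ = -0.390012

θ = arccos(-0.390012)
θ = 112.96°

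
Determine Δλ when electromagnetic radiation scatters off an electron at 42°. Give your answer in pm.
0.6232 pm

Using the Compton scattering formula:
Δλ = λ_C(1 - cos θ)

where λ_C = h/(m_e·c) ≈ 2.4263 pm is the Compton wavelength of an electron.

For θ = 42°:
cos(42°) = 0.7431
1 - cos(42°) = 0.2569

Δλ = 2.4263 × 0.2569
Δλ = 0.6232 pm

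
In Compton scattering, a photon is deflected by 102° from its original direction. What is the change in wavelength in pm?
2.9308 pm

Using the Compton scattering formula:
Δλ = λ_C(1 - cos θ)

where λ_C = h/(m_e·c) ≈ 2.4263 pm is the Compton wavelength of an electron.

For θ = 102°:
cos(102°) = -0.2079
1 - cos(102°) = 1.2079

Δλ = 2.4263 × 1.2079
Δλ = 2.9308 pm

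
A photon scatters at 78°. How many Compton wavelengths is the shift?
0.7921 λ_C

The Compton shift formula is:
Δλ = λ_C(1 - cos θ)

Dividing both sides by λ_C:
Δλ/λ_C = 1 - cos θ

For θ = 78°:
Δλ/λ_C = 1 - cos(78°)
Δλ/λ_C = 1 - 0.2079
Δλ/λ_C = 0.7921

This means the shift is 0.7921 × λ_C = 1.9219 pm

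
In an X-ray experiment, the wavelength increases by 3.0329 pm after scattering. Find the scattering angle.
104.48°

From the Compton formula Δλ = λ_C(1 - cos θ), we can solve for θ:

cos θ = 1 - Δλ/λ_C

Given:
- Δλ = 3.0329 pm
- λ_C = h/(m_e·c) ≈ 2.42631024 pm

cos θ = 1 - 3.0329/2.42631024
cos θ = 1 - 1.250005
cos θ = -0.250005

θ = arccos(-0.250005)
θ = 104.48°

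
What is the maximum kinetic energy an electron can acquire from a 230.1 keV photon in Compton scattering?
109.0323 keV

Maximum energy transfer occurs at θ = 180° (backscattering).

Initial photon: E₀ = 230.1 keV → λ₀ = 5.3883 pm

Maximum Compton shift (at 180°):
Δλ_max = 2λ_C = 2 × 2.4263 = 4.8526 pm

Final wavelength:
λ' = 5.3883 + 4.8526 = 10.2409 pm

Minimum photon energy (maximum energy to electron):
E'_min = hc/λ' = 121.0677 keV

Maximum electron kinetic energy:
K_max = E₀ - E'_min = 230.1000 - 121.0677 = 109.0323 keV

(Intermediate values are shown rounded; full precision is carried through to the final answer.)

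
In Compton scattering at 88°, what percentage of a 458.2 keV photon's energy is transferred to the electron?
0.4639 (or 46.39%)

Calculate initial and final photon energies:

Initial: E₀ = 458.2 keV → λ₀ = 2.7059 pm
Compton shift: Δλ = 2.3416 pm
Final wavelength: λ' = 5.0475 pm
Final energy: E' = 245.6334 keV

Fractional energy loss:
(E₀ - E')/E₀ = (458.2000 - 245.6334)/458.2000
= 212.5666/458.2000
= 0.4639
= 46.39%

(Intermediate values are shown rounded; full precision is carried through to the final answer.)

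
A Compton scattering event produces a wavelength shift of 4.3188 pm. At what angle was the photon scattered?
141.26°

From the Compton formula Δλ = λ_C(1 - cos θ), we can solve for θ:

cos θ = 1 - Δλ/λ_C

Given:
- Δλ = 4.3188 pm
- λ_C = h/(m_e·c) ≈ 2.42631024 pm

cos θ = 1 - 4.3188/2.42631024
cos θ = 1 - 1.779987
cos θ = -0.779987

θ = arccos(-0.779987)
θ = 141.26°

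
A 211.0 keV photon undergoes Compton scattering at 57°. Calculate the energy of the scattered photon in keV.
177.6055 keV

First convert energy to wavelength:
λ = hc/E, with hc ≈ 1239.842 keV·pm (i.e. 1239.842 eV·nm)

For E = 211.0 keV = 211000 eV:
λ = 1239.842 keV·pm / 211.0 keV
λ = 5.8760 pm

Calculate the Compton shift:
Δλ = λ_C(1 - cos(57°)) = 2.4263 × 0.4554
Δλ = 1.1048 pm

Final wavelength:
λ' = 5.8760 + 1.1048 = 6.9809 pm

Final energy:
E' = hc/λ' = 1239.842 / 6.9809 = 177.6055 keV

(Intermediate values are shown rounded; full precision is carried through to the final answer.)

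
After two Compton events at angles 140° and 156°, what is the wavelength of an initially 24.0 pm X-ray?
32.9278 pm

Apply Compton shift twice:

First scattering at θ₁ = 140°:
Δλ₁ = λ_C(1 - cos(140°))
Δλ₁ = 2.4263 × 1.7660
Δλ₁ = 4.2850 pm

After first scattering:
λ₁ = 24.0 + 4.2850 = 28.2850 pm

Second scattering at θ₂ = 156°:
Δλ₂ = λ_C(1 - cos(156°))
Δλ₂ = 2.4263 × 1.9135
Δλ₂ = 4.6429 pm

Final wavelength:
λ₂ = 28.2850 + 4.6429 = 32.9278 pm

Total shift: Δλ_total = 4.2850 + 4.6429 = 8.9278 pm

(Intermediate values are shown rounded; full precision is carried through to the final answer.)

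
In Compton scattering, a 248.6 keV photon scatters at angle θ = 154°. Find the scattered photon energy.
129.2261 keV

First convert energy to wavelength:
λ = hc/E, with hc ≈ 1239.842 keV·pm (i.e. 1239.842 eV·nm)

For E = 248.6 keV = 248600 eV:
λ = 1239.842 keV·pm / 248.6 keV
λ = 4.9873 pm

Calculate the Compton shift:
Δλ = λ_C(1 - cos(154°)) = 2.4263 × 1.8988
Δλ = 4.6071 pm

Final wavelength:
λ' = 4.9873 + 4.6071 = 9.5944 pm

Final energy:
E' = hc/λ' = 1239.842 / 9.5944 = 129.2261 keV

(Intermediate values are shown rounded; full precision is carried through to the final answer.)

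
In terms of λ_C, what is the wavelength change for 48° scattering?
0.3309 λ_C

The Compton shift formula is:
Δλ = λ_C(1 - cos θ)

Dividing both sides by λ_C:
Δλ/λ_C = 1 - cos θ

For θ = 48°:
Δλ/λ_C = 1 - cos(48°)
Δλ/λ_C = 1 - 0.6691
Δλ/λ_C = 0.3309

This means the shift is 0.3309 × λ_C = 0.8028 pm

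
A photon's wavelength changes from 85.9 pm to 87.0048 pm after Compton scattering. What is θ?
57.00°

First find the wavelength shift:
Δλ = λ' - λ = 87.0048 - 85.9 = 1.1048 pm

Using Δλ = λ_C(1 - cos θ), with λ_C = h/(m_e·c) ≈ 2.42631024 pm:
cos θ = 1 - Δλ/λ_C
cos θ = 1 - 1.1048/2.42631024
cos θ = 0.544658

θ = arccos(0.544658)
θ = 57.00°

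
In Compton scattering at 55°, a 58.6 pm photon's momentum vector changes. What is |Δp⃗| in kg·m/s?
1.0353e-23 kg·m/s

Photon momentum magnitude is p = h/λ.

Initial momentum:
p₀ = h/λ = 6.6261e-34/5.8600e-11 = 1.1307e-23 kg·m/s

After scattering:
λ' = λ + Δλ = 58.6 + 1.0346 = 59.6346 pm
p' = h/λ' = 6.6261e-34/5.9635e-11 = 1.1111e-23 kg·m/s

Momentum is a vector; the scattered photon's direction makes angle θ = 55° with the incident direction. The magnitude of the vector change Δp⃗ = p⃗₀ − p⃗' is found from the law of cosines:
|Δp⃗|² = p₀² + p'² − 2p₀p'cos θ
|Δp⃗|² = (1.1307e-23)² + (1.1111e-23)² − 2·1.1307e-23·1.1111e-23·cos(55°)
|Δp⃗| = 1.0353e-23 kg·m/s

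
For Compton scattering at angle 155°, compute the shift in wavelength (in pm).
4.6253 pm

Using the Compton scattering formula:
Δλ = λ_C(1 - cos θ)

where λ_C = h/(m_e·c) ≈ 2.4263 pm is the Compton wavelength of an electron.

For θ = 155°:
cos(155°) = -0.9063
1 - cos(155°) = 1.9063

Δλ = 2.4263 × 1.9063
Δλ = 4.6253 pm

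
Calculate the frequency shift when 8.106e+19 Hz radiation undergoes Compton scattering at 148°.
4.442e+19 Hz (decrease)

Convert frequency to wavelength (c = 299792458 m/s):
λ₀ = c/f₀ = 299792458/8.106e+19 = 3.6984019e-12 m = 3.6984 pm

Calculate Compton shift:
Δλ = λ_C(1 - cos(148°)) = 4.4839 pm

Final wavelength:
λ' = λ₀ + Δλ = 3.6984 + 4.4839 = 8.1823 pm

Final frequency:
f' = c/λ' = 299792458/8.1823399e-12 = 3.6638964e+19 Hz

Frequency shift (decrease):
Δf = f₀ - f' = 8.106e+19 - 3.6638964e+19 = 4.442e+19 Hz

(Intermediate values are shown rounded; full precision is carried through to the final answer.)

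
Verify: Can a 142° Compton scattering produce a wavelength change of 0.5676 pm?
No, inconsistent

Calculate the expected shift for θ = 142°:

Δλ_expected = λ_C(1 - cos(142°))
Δλ_expected = 2.4263 × (1 - cos(142°))
Δλ_expected = 2.4263 × 1.7880
Δλ_expected = 4.3383 pm

Given shift: 0.5676 pm
Expected shift: 4.3383 pm
Difference: 3.7706 pm

The values do not match. The given shift corresponds to θ ≈ 40.0°, not 142°.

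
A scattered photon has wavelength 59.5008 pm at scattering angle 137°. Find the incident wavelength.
55.3000 pm

From λ' = λ + Δλ, we have λ = λ' - Δλ

First calculate the Compton shift:
Δλ = λ_C(1 - cos θ)
Δλ = 2.4263 × (1 - cos(137°))
Δλ = 2.4263 × 1.7314
Δλ = 4.2008 pm

Initial wavelength:
λ = λ' - Δλ
λ = 59.5008 - 4.2008
λ = 55.3000 pm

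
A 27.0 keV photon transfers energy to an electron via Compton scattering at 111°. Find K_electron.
1.8081 keV

By energy conservation: K_e = E_initial - E_final

First find the scattered photon energy:
Initial wavelength: λ = hc/E = 45.9201 pm
Compton shift: Δλ = λ_C(1 - cos(111°)) = 3.2958 pm
Final wavelength: λ' = 45.9201 + 3.2958 = 49.2159 pm
Final photon energy: E' = hc/λ' = 25.1919 keV

Electron kinetic energy:
K_e = E - E' = 27.0000 - 25.1919 = 1.8081 keV

(Intermediate values are shown rounded; full precision is carried through to the final answer.)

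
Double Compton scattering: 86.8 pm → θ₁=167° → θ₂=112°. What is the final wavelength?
94.9257 pm

Apply Compton shift twice:

First scattering at θ₁ = 167°:
Δλ₁ = λ_C(1 - cos(167°))
Δλ₁ = 2.4263 × 1.9744
Δλ₁ = 4.7904 pm

After first scattering:
λ₁ = 86.8 + 4.7904 = 91.5904 pm

Second scattering at θ₂ = 112°:
Δλ₂ = λ_C(1 - cos(112°))
Δλ₂ = 2.4263 × 1.3746
Δλ₂ = 3.3352 pm

Final wavelength:
λ₂ = 91.5904 + 3.3352 = 94.9257 pm

Total shift: Δλ_total = 4.7904 + 3.3352 = 8.1257 pm

(Intermediate values are shown rounded; full precision is carried through to the final answer.)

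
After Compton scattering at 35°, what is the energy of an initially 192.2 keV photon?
179.9589 keV

First convert energy to wavelength:
λ = hc/E, with hc ≈ 1239.842 keV·pm (i.e. 1239.842 eV·nm)

For E = 192.2 keV = 192200 eV:
λ = 1239.842 keV·pm / 192.2 keV
λ = 6.4508 pm

Calculate the Compton shift:
Δλ = λ_C(1 - cos(35°)) = 2.4263 × 0.1808
Δλ = 0.4388 pm

Final wavelength:
λ' = 6.4508 + 0.4388 = 6.8896 pm

Final energy:
E' = hc/λ' = 1239.842 / 6.8896 = 179.9589 keV

(Intermediate values are shown rounded; full precision is carried through to the final answer.)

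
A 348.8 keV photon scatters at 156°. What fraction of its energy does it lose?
0.5664 (or 56.64%)

Calculate initial and final photon energies:

Initial: E₀ = 348.8 keV → λ₀ = 3.5546 pm
Compton shift: Δλ = 4.6429 pm
Final wavelength: λ' = 8.1974 pm
Final energy: E' = 151.2473 keV

Fractional energy loss:
(E₀ - E')/E₀ = (348.8000 - 151.2473)/348.8000
= 197.5527/348.8000
= 0.5664
= 56.64%

(Intermediate values are shown rounded; full precision is carried through to the final answer.)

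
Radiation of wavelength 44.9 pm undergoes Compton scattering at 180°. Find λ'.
49.7526 pm

Using the Compton formula: λ' = λ + λ_C(1 − cos θ)

For θ = 180°, cos θ = -1 (exact) = -1.0000, so:
1 − cos 180° = 1 − (-1) = 2.0000

Δλ = λ_C × 2.0000 = 2.4263 × 2.0000 = 4.8526 pm

λ' = 44.9 + 4.8526 = 49.7526 pm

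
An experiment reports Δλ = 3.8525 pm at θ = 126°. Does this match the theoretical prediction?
Yes, consistent

Calculate the expected shift for θ = 126°:

Δλ_expected = λ_C(1 - cos(126°))
Δλ_expected = 2.4263 × (1 - cos(126°))
Δλ_expected = 2.4263 × 1.5878
Δλ_expected = 3.8525 pm

Given shift: 3.8525 pm
Expected shift: 3.8525 pm
Difference: 0.0000 pm

The values match. This is consistent with Compton scattering at the stated angle.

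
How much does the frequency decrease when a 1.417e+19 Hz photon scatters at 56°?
6.819e+17 Hz (decrease)

Convert frequency to wavelength (c = 299792458 m/s):
λ₀ = c/f₀ = 299792458/1.417e+19 = 2.1156842e-11 m = 21.1568 pm

Calculate Compton shift:
Δλ = λ_C(1 - cos(56°)) = 1.0695 pm

Final wavelength:
λ' = λ₀ + Δλ = 21.1568 + 1.0695 = 22.2264 pm

Final frequency:
f' = c/λ' = 299792458/2.2226377e-11 = 1.3488139e+19 Hz

Frequency shift (decrease):
Δf = f₀ - f' = 1.417e+19 - 1.3488139e+19 = 6.819e+17 Hz

(Intermediate values are shown rounded; full precision is carried through to the final answer.)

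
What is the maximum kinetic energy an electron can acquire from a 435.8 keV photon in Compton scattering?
274.7314 keV

Maximum energy transfer occurs at θ = 180° (backscattering).

Initial photon: E₀ = 435.8 keV → λ₀ = 2.8450 pm

Maximum Compton shift (at 180°):
Δλ_max = 2λ_C = 2 × 2.4263 = 4.8526 pm

Final wavelength:
λ' = 2.8450 + 4.8526 = 7.6976 pm

Minimum photon energy (maximum energy to electron):
E'_min = hc/λ' = 161.0686 keV

Maximum electron kinetic energy:
K_max = E₀ - E'_min = 435.8000 - 161.0686 = 274.7314 keV

(Intermediate values are shown rounded; full precision is carried through to the final answer.)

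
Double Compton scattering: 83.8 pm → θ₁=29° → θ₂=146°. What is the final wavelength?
88.5420 pm

Apply Compton shift twice:

First scattering at θ₁ = 29°:
Δλ₁ = λ_C(1 - cos(29°))
Δλ₁ = 2.4263 × 0.1254
Δλ₁ = 0.3042 pm

After first scattering:
λ₁ = 83.8 + 0.3042 = 84.1042 pm

Second scattering at θ₂ = 146°:
Δλ₂ = λ_C(1 - cos(146°))
Δλ₂ = 2.4263 × 1.8290
Δλ₂ = 4.4378 pm

Final wavelength:
λ₂ = 84.1042 + 4.4378 = 88.5420 pm

Total shift: Δλ_total = 0.3042 + 4.4378 = 4.7420 pm

(Intermediate values are shown rounded; full precision is carried through to the final answer.)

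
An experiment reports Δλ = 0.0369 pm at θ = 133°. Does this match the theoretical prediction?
No, inconsistent

Calculate the expected shift for θ = 133°:

Δλ_expected = λ_C(1 - cos(133°))
Δλ_expected = 2.4263 × (1 - cos(133°))
Δλ_expected = 2.4263 × 1.6820
Δλ_expected = 4.0810 pm

Given shift: 0.0369 pm
Expected shift: 4.0810 pm
Difference: 4.0442 pm

The values do not match. The given shift corresponds to θ ≈ 10.0°, not 133°.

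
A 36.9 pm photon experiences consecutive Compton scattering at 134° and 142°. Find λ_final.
45.3500 pm

Apply Compton shift twice:

First scattering at θ₁ = 134°:
Δλ₁ = λ_C(1 - cos(134°))
Δλ₁ = 2.4263 × 1.6947
Δλ₁ = 4.1118 pm

After first scattering:
λ₁ = 36.9 + 4.1118 = 41.0118 pm

Second scattering at θ₂ = 142°:
Δλ₂ = λ_C(1 - cos(142°))
Δλ₂ = 2.4263 × 1.7880
Δλ₂ = 4.3383 pm

Final wavelength:
λ₂ = 41.0118 + 4.3383 = 45.3500 pm

Total shift: Δλ_total = 4.1118 + 4.3383 = 8.4500 pm

(Intermediate values are shown rounded; full precision is carried through to the final answer.)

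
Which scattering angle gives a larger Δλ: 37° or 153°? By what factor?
153° produces the larger shift by a factor of 9.391

Calculate both shifts using Δλ = λ_C(1 - cos θ):

For θ₁ = 37°:
Δλ₁ = 2.4263 × (1 - cos(37°))
Δλ₁ = 2.4263 × 0.2014
Δλ₁ = 0.4886 pm

For θ₂ = 153°:
Δλ₂ = 2.4263 × (1 - cos(153°))
Δλ₂ = 2.4263 × 1.8910
Δλ₂ = 4.5882 pm

The 153° angle produces the larger shift.
Ratio: 4.5882/0.4886 = 9.391

(Intermediate values are shown rounded; full precision is carried through to the final answer.)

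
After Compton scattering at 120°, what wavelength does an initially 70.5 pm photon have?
74.1395 pm

Using the Compton formula: λ' = λ + λ_C(1 − cos θ)

For θ = 120°, cos θ = -1/2 (exact) = -0.5000, so:
1 − cos 120° = 1 − (-1/2) = 1.5000

Δλ = λ_C × 1.5000 = 2.4263 × 1.5000 = 3.6395 pm

λ' = 70.5 + 3.6395 = 74.1395 pm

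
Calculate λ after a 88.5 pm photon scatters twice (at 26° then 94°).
91.3411 pm

Apply Compton shift twice:

First scattering at θ₁ = 26°:
Δλ₁ = λ_C(1 - cos(26°))
Δλ₁ = 2.4263 × 0.1012
Δλ₁ = 0.2456 pm

After first scattering:
λ₁ = 88.5 + 0.2456 = 88.7456 pm

Second scattering at θ₂ = 94°:
Δλ₂ = λ_C(1 - cos(94°))
Δλ₂ = 2.4263 × 1.0698
Δλ₂ = 2.5956 pm

Final wavelength:
λ₂ = 88.7456 + 2.5956 = 91.3411 pm

Total shift: Δλ_total = 0.2456 + 2.5956 = 2.8411 pm

(Intermediate values are shown rounded; full precision is carried through to the final answer.)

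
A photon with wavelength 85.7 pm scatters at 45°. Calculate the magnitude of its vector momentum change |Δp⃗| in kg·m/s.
5.8935e-24 kg·m/s

Photon momentum magnitude is p = h/λ.

Initial momentum:
p₀ = h/λ = 6.6261e-34/8.5700e-11 = 7.7317e-24 kg·m/s

After scattering:
λ' = λ + Δλ = 85.7 + 0.7106 = 86.4106 pm
p' = h/λ' = 6.6261e-34/8.6411e-11 = 7.6681e-24 kg·m/s

Momentum is a vector; the scattered photon's direction makes angle θ = 45° with the incident direction. The magnitude of the vector change Δp⃗ = p⃗₀ − p⃗' is found from the law of cosines:
|Δp⃗|² = p₀² + p'² − 2p₀p'cos θ
|Δp⃗|² = (7.7317e-24)² + (7.6681e-24)² − 2·7.7317e-24·7.6681e-24·cos(45°)
|Δp⃗| = 5.8935e-24 kg·m/s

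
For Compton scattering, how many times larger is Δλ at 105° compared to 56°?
105° produces the larger shift by a factor of 2.856

Calculate both shifts using Δλ = λ_C(1 - cos θ):

For θ₁ = 56°:
Δλ₁ = 2.4263 × (1 - cos(56°))
Δλ₁ = 2.4263 × 0.4408
Δλ₁ = 1.0695 pm

For θ₂ = 105°:
Δλ₂ = 2.4263 × (1 - cos(105°))
Δλ₂ = 2.4263 × 1.2588
Δλ₂ = 3.0543 pm

The 105° angle produces the larger shift.
Ratio: 3.0543/1.0695 = 2.856

(Intermediate values are shown rounded; full precision is carried through to the final answer.)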